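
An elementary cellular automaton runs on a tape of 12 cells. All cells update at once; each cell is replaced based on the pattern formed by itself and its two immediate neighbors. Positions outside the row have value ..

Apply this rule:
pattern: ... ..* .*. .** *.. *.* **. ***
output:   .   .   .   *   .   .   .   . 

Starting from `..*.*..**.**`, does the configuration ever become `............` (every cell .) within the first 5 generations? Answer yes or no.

yes

.......*..*.
............
all cells are . at generation 2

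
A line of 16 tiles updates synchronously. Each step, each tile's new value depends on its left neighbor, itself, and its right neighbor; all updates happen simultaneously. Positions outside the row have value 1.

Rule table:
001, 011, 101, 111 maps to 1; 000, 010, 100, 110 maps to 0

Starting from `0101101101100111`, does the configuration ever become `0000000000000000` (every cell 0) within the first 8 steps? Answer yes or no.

1011011011001111
0110110110011111
1101101100111111
1011011001111111
0110110011111111
1101100111111111
1011001111111111
0110011111111111
step 8 is 0110011111111111, still not uniform 0

no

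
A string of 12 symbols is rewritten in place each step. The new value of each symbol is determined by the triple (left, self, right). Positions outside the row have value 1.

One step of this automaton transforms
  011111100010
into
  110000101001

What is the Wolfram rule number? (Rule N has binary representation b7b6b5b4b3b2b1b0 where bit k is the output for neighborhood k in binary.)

105

position 2: 111 → 0  (bit 7 = 0)
position 6: 110 → 1  (bit 6 = 1)
position 0: 101 → 1  (bit 5 = 1)
position 7: 100 → 0  (bit 4 = 0)
position 1: 011 → 1  (bit 3 = 1)
position 10: 010 → 0  (bit 2 = 0)
position 9: 001 → 0  (bit 1 = 0)
position 8: 000 → 1  (bit 0 = 1)
bits b7..b0 = 01101001 = 105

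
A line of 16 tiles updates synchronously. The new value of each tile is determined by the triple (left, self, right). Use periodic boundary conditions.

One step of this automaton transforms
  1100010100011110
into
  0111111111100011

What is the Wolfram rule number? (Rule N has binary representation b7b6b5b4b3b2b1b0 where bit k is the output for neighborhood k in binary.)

position 12: 111 → 0  (bit 7 = 0)
position 1: 110 → 1  (bit 6 = 1)
position 6: 101 → 1  (bit 5 = 1)
position 2: 100 → 1  (bit 4 = 1)
position 0: 011 → 0  (bit 3 = 0)
position 5: 010 → 1  (bit 2 = 1)
position 4: 001 → 1  (bit 1 = 1)
position 3: 000 → 1  (bit 0 = 1)
bits b7..b0 = 01110111 = 119

119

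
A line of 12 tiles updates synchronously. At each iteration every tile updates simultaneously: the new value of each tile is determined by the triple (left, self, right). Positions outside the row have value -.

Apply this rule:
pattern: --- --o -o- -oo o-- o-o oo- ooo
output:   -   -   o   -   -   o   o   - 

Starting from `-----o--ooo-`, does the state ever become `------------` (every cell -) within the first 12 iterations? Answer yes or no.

-----o----o-
-----o----o-  (fixed point — unchanged through iteration 12)
iteration 12 is -----o----o-, still not uniform -

no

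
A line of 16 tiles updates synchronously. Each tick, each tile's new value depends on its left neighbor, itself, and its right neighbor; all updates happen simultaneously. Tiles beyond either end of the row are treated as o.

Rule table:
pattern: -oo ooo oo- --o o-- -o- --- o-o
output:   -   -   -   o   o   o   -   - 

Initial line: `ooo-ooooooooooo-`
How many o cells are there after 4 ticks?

----------------
o--------------o
-o------------o-
-oo----------oo-
count of o: 4

4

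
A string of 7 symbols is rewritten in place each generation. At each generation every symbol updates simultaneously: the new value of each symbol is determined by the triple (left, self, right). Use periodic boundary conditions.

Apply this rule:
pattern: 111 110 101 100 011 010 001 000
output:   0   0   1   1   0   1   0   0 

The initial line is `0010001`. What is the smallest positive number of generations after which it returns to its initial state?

1011001
0100100
0110110
0001001
1001101
0100010
0110011
1001000
1101100
0010010
0011011
1000100
1100110
0010001

14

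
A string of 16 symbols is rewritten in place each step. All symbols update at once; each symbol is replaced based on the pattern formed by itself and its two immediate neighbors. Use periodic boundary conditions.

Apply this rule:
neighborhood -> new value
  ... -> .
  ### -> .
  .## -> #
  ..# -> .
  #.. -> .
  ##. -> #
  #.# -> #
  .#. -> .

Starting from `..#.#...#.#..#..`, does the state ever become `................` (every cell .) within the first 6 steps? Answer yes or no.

yes

step 1: ...#.....#......
step 2: ................
all cells are . at step 2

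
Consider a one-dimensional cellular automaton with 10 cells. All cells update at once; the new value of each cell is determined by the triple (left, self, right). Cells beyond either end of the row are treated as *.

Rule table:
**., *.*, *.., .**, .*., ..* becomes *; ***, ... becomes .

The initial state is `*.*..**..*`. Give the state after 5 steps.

**********
..........
*........*
**......**
.**....**.

.**....**.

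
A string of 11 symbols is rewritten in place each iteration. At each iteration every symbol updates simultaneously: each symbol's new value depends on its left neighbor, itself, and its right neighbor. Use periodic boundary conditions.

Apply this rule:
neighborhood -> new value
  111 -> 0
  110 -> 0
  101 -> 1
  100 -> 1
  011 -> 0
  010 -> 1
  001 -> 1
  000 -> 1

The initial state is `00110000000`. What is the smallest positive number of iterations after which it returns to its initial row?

2

11001111111
00110000000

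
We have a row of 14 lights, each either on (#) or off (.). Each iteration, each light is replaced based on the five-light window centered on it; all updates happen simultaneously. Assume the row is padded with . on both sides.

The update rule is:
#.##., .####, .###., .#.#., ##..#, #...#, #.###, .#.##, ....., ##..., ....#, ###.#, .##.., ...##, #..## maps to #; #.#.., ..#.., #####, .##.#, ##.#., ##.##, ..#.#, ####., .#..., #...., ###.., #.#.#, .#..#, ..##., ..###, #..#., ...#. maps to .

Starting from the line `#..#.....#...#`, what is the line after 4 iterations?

......##...#..
######.###....
.#...#.##.#.##
...#..##...###

...#..##...###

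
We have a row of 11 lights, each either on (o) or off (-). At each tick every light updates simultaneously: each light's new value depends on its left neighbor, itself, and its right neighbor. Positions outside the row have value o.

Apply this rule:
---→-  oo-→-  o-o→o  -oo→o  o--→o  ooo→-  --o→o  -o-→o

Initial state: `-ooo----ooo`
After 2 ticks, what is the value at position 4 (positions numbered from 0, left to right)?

o

oo--o--oo--
--oooooo-oo
position 4 holds o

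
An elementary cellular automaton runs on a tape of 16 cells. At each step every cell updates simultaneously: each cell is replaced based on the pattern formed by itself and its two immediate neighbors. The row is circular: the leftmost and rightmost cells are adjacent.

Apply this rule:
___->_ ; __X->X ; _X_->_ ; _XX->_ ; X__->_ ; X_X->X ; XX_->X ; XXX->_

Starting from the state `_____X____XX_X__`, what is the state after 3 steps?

__X____X_X_X____

step 1: ____X____X_XX___
step 2: ___X____X_X_X___
step 3: __X____X_X_X____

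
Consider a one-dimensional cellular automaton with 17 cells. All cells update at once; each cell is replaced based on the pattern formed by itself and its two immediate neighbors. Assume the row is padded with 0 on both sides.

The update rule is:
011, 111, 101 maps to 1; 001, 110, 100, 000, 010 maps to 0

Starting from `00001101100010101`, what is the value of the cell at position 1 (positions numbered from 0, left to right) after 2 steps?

0

00001011000001010
00000110000000100
position 1 holds 0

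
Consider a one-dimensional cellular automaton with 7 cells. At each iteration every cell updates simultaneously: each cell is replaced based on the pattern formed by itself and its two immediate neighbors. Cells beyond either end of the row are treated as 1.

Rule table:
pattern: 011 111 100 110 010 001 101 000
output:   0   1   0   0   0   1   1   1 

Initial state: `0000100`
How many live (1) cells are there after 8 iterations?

iteration 1: 0111001
iteration 2: 1010010
iteration 3: 0100101
iteration 4: 1001010
iteration 5: 0010101
iteration 6: 0101010
iteration 7: 1010101
iteration 8: 0101010
count of 1: 3

3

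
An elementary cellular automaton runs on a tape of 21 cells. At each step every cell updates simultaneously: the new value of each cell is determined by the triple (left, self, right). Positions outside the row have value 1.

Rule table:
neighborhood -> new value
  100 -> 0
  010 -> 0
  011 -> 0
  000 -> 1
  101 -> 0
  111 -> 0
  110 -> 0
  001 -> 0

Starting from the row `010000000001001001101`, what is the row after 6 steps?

000111111100000000000
010000000001111111110
000111111100000000000  (repeats step 1; period 2)
step 6: 010000000001111111110

010000000001111111110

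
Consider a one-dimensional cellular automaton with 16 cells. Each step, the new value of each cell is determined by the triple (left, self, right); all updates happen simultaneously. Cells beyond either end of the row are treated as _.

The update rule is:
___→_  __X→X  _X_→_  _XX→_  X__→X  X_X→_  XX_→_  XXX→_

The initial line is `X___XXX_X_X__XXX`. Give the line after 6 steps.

_X_X_______XX___
X___X_____X__X__
_X_X_X___X_XX_X_
X_____X_X______X
_X___X___X____X_
X_X_X_X_X_X__X_X

X_X_X_X_X_X__X_X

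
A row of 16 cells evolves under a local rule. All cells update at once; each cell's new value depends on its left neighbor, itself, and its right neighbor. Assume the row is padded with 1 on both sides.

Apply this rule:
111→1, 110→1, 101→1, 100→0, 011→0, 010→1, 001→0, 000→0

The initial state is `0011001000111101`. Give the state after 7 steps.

step 1: 0001001000011110
step 2: 0001001000001111
step 3: 0001001000000111
step 4: 0001001000000011
step 5: 0001001000000001
step 6: 0001001000000000
step 7: 0001001000000000

0001001000000000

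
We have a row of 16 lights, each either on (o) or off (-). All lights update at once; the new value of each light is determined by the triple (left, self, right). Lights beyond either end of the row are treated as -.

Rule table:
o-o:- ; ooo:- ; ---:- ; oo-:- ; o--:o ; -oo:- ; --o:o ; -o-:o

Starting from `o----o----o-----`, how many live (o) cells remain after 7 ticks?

2

tick 1: oo--ooo--ooo----
tick 2: --oo---oo---o---
tick 3: -o--o-o--o-ooo--
tick 4: ooooo-oooo----o-
tick 5: ----------o--ooo
tick 6: ---------oooo---
tick 7: --------o----o--
count of o: 2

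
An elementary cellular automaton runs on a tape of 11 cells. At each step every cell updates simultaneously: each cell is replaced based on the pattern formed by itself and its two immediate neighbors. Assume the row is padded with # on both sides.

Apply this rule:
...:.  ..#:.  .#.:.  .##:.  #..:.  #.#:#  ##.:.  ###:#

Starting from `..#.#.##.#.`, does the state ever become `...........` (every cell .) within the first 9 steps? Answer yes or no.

...#.#..#.#
....#....#.
..........#
...........
all cells are . at step 4

yes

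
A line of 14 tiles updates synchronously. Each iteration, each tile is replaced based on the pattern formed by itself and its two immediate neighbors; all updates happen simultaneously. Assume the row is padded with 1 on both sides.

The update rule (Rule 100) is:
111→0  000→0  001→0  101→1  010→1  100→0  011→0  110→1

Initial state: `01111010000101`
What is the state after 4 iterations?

10000010000000

10001110000110
10000010000011
10000010000000
10000010000000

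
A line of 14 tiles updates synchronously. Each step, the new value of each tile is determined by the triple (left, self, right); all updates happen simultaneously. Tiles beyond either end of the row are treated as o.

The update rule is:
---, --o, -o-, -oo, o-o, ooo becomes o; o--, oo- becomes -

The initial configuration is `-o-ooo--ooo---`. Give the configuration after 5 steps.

o--ooo--oooooo

ooooo--ooo--oo
oooo--ooo--ooo
ooo--ooo--oooo
oo--ooo--ooooo
o--ooo--oooooo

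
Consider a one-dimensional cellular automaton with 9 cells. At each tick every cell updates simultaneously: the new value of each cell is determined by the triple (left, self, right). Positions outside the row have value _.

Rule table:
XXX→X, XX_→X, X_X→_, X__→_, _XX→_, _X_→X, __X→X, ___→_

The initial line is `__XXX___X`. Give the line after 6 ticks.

_X_XX__XX
XX__X_X_X
_X_XX_X_X
XX__X_X_X  (repeats tick 2; period 2)
tick 6: XX__X_X_X

XX__X_X_X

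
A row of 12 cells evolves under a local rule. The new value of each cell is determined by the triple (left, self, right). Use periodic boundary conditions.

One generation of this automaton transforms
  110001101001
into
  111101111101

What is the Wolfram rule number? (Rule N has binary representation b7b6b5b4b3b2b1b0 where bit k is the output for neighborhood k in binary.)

253

position 0: 111 → 1  (bit 7 = 1)
position 1: 110 → 1  (bit 6 = 1)
position 7: 101 → 1  (bit 5 = 1)
position 2: 100 → 1  (bit 4 = 1)
position 5: 011 → 1  (bit 3 = 1)
position 8: 010 → 1  (bit 2 = 1)
position 4: 001 → 0  (bit 1 = 0)
position 3: 000 → 1  (bit 0 = 1)
bits b7..b0 = 11111101 = 253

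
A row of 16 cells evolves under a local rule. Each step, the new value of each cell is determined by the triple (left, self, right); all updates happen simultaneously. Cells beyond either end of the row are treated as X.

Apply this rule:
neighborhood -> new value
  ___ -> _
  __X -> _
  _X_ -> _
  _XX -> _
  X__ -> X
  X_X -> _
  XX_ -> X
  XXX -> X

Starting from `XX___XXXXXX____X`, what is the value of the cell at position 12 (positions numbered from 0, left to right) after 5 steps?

X

XXX___XXXXXX____
XXXX___XXXXXX___
XXXXX___XXXXXX__
XXXXXX___XXXXXX_
XXXXXXX___XXXXX_
position 12 holds X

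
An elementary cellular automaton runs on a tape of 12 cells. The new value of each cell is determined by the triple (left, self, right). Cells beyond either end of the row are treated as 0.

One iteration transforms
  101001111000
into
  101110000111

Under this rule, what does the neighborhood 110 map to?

0

At position 8 the neighborhood is 110; the next row has 0 there.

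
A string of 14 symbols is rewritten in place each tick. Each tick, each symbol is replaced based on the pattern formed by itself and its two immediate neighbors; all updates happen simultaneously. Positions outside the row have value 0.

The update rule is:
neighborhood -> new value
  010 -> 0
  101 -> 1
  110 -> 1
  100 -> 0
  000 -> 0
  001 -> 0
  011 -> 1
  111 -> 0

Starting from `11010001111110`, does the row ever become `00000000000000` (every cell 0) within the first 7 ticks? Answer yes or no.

yes

tick 1: 11100001000010
tick 2: 10100000000000
tick 3: 01000000000000
tick 4: 00000000000000
all cells are 0 at tick 4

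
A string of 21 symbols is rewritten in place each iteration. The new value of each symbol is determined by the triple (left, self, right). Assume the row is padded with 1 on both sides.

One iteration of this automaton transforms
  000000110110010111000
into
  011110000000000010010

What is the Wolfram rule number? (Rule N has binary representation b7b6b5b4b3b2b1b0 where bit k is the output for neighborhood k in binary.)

129

position 16: 111 → 1  (bit 7 = 1)
position 7: 110 → 0  (bit 6 = 0)
position 8: 101 → 0  (bit 5 = 0)
position 0: 100 → 0  (bit 4 = 0)
position 6: 011 → 0  (bit 3 = 0)
position 13: 010 → 0  (bit 2 = 0)
position 5: 001 → 0  (bit 1 = 0)
position 1: 000 → 1  (bit 0 = 1)
bits b7..b0 = 10000001 = 129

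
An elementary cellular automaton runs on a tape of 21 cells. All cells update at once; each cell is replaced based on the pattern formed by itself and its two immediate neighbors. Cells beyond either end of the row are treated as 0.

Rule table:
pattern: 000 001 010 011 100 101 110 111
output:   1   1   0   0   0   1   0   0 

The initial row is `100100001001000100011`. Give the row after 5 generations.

001001110010011001100
110010000100100010001
000100111001001100110
111001000010010001000
000010011100100110011

000010011100100110011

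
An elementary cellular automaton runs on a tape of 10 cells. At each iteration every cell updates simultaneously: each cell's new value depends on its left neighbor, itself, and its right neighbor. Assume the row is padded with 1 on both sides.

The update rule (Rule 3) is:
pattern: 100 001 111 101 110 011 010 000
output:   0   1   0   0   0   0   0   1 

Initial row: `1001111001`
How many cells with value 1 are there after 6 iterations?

7

iteration 1: 0010000010
iteration 2: 0100111100
iteration 3: 0001000001
iteration 4: 0110011110
iteration 5: 0000100000
iteration 6: 0111001111
count of 1: 7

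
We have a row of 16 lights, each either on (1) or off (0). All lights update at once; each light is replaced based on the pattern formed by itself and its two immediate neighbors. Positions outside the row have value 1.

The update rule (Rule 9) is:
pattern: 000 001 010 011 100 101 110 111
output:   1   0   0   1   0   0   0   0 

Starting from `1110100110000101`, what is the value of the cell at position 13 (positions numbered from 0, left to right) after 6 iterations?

1

iteration 1: 0000000100110001
iteration 2: 0111110000100101
iteration 3: 0100000110000001
iteration 4: 0001110100111101
iteration 5: 0101000000100001
iteration 6: 0000011110001101
position 13 holds 1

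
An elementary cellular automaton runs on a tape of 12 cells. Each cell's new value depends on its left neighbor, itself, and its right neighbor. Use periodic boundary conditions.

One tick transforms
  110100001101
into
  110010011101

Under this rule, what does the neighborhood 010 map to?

At position 3 the neighborhood is 010; the next row has 0 there.

0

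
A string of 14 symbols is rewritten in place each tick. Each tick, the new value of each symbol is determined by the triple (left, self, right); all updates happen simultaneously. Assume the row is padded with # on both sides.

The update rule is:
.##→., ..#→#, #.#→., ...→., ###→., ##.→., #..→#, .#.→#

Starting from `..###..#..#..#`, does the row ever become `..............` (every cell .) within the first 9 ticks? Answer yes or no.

yes

##...########.
..#.#.........
###.##.......#
......#.....#.
#....###...##.
.#..#...#.#...
.#####.##.##.#
..............
all cells are . at tick 8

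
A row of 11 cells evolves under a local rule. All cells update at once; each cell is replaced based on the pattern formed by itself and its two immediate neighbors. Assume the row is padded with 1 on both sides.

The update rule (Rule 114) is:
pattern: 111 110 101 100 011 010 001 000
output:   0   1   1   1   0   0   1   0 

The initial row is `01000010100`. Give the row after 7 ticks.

10110110111

tick 1: 10100101011
tick 2: 11011010100
tick 3: 01101101011
tick 4: 10110110100
tick 5: 11011011011
tick 6: 01101101100
tick 7: 10110110111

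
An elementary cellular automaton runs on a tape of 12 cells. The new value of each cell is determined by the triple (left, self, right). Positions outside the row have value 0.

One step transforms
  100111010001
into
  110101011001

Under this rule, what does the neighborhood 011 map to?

1

At position 3 the neighborhood is 011; the next row has 1 there.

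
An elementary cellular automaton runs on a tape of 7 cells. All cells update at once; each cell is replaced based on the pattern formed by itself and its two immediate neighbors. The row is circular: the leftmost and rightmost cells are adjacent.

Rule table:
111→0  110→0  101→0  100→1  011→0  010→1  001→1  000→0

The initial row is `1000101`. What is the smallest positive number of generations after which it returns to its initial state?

generation 1: 0101100
generation 2: 1100010
generation 3: 0010110
generation 4: 0110001
generation 5: 0001011
generation 6: 1011000
generation 7: 1000101

7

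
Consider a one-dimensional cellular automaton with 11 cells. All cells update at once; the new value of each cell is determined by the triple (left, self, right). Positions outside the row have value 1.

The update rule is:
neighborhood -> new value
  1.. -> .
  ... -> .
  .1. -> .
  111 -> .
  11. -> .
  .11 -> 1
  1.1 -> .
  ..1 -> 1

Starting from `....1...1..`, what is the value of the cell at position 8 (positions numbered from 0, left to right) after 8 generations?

1

...1...1..1
..1...1..11
.1...1..11.
....1..11..
...1..11..1
..1..11..11
.1..11..11.
...11..11..
position 8 holds 1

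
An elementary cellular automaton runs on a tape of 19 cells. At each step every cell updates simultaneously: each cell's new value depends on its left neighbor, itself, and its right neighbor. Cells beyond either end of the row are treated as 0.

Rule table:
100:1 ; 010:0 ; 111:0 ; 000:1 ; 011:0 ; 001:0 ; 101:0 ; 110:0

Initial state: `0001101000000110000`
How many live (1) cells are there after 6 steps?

1100000111110001111
0011110000001100000
1000001111100011111
0111100000011000000
0000011111000111111
1111000000110000000
count of 1: 6

6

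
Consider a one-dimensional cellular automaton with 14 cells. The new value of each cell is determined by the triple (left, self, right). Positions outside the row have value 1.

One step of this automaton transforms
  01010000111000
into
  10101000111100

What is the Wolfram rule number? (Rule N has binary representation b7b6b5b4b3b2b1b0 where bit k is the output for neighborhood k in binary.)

position 9: 111 → 1  (bit 7 = 1)
position 10: 110 → 1  (bit 6 = 1)
position 0: 101 → 1  (bit 5 = 1)
position 4: 100 → 1  (bit 4 = 1)
position 8: 011 → 1  (bit 3 = 1)
position 1: 010 → 0  (bit 2 = 0)
position 7: 001 → 0  (bit 1 = 0)
position 5: 000 → 0  (bit 0 = 0)
bits b7..b0 = 11111000 = 248

248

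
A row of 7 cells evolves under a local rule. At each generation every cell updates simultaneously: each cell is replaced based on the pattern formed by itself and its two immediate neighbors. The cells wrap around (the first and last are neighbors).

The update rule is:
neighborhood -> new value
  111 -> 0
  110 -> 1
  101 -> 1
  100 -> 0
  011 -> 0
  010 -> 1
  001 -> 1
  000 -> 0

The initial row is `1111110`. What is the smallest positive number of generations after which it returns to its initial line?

0000011
0000101
0001111
0010001
0110011
1010101
1111110

7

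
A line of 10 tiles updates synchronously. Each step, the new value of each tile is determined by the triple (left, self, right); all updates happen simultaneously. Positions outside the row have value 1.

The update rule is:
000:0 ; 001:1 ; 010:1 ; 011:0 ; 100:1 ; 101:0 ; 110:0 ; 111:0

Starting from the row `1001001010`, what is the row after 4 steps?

0111111010
0000000010
1000000110
0100001000

0100001000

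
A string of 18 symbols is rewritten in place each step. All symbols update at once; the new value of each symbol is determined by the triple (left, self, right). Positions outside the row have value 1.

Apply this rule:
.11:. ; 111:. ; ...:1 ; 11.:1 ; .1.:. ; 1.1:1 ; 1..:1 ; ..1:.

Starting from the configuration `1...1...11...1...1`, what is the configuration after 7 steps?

11.111..11..111...

111..11..111..11..
..11..11...11..11.
1..11..111..11..11
11..11...11..11...
.11..111..11..111.
1.11...11..11...11
11.111..11..111...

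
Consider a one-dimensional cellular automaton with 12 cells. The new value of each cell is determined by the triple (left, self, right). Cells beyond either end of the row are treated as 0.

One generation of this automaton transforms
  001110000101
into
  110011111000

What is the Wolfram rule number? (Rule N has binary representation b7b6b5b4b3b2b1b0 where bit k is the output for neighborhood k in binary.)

position 3: 111 → 0  (bit 7 = 0)
position 4: 110 → 1  (bit 6 = 1)
position 10: 101 → 0  (bit 5 = 0)
position 5: 100 → 1  (bit 4 = 1)
position 2: 011 → 0  (bit 3 = 0)
position 9: 010 → 0  (bit 2 = 0)
position 1: 001 → 1  (bit 1 = 1)
position 0: 000 → 1  (bit 0 = 1)
bits b7..b0 = 01010011 = 83

83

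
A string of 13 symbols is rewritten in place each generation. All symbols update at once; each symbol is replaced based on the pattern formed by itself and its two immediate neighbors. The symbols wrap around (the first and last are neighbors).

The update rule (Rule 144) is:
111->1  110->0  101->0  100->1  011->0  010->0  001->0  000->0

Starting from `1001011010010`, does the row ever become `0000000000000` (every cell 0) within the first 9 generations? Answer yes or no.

generation 1: 0100000001000
generation 2: 0010000000100
generation 3: 0001000000010
generation 4: 0000100000001
generation 5: 1000010000000
generation 6: 0100001000000
generation 7: 0010000100000
generation 8: 0001000010000
generation 9: 0000100001000
generation 9 is 0000100001000, still not uniform 0

no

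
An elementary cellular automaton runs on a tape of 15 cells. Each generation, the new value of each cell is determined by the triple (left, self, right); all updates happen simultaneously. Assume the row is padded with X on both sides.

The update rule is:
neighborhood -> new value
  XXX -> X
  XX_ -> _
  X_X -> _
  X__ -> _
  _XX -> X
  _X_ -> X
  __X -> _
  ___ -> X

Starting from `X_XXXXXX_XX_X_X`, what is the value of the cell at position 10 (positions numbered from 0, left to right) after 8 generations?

__XXXXX__X__X_X
__XXXX___X__X_X
__XXX__X_X__X_X
__XX___X_X__X_X
__X__X_X_X__X_X
__X__X_X_X__X_X  (fixed point — unchanged through generation 8)
position 10 holds _

_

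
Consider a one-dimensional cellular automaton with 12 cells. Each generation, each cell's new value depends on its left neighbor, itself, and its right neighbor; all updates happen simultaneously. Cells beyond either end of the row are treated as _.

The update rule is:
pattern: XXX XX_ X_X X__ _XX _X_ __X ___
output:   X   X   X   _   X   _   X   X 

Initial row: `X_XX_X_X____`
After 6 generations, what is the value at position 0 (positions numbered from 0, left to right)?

X

generation 1: _XXXX_X__XXX
generation 2: XXXXXX__XXXX
generation 3: XXXXXX_XXXXX
generation 4: XXXXXXXXXXXX
generation 5: XXXXXXXXXXXX  (fixed point — unchanged through generation 6)
position 0 holds X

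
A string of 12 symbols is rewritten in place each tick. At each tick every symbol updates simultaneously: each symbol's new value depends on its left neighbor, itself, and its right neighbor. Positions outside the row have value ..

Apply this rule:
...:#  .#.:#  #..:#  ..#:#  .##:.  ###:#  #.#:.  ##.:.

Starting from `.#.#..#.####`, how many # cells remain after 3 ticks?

7

tick 1: ##.####..##.
tick 2: ....##.##..#
tick 3: ####.....###
count of #: 7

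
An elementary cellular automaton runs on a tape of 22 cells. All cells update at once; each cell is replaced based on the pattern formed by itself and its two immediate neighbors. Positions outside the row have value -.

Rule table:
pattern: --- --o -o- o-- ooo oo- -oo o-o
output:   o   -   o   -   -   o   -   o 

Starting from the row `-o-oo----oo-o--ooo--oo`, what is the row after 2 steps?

-oo-o-oo--ooo----o---o
--oooo-o----o-oo-o-o-o

--oooo-o----o-oo-o-o-o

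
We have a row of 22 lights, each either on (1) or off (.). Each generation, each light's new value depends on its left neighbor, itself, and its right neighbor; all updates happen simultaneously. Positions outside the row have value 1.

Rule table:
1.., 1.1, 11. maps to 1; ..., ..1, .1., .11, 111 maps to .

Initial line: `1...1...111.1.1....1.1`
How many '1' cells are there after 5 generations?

11...1....11.1.1....1.
.11...1....11.1.1....1
1.11...1....11.1.1....
11.11...1....11.1.1...
.11.11...1....11.1.1..
count of 1: 9

9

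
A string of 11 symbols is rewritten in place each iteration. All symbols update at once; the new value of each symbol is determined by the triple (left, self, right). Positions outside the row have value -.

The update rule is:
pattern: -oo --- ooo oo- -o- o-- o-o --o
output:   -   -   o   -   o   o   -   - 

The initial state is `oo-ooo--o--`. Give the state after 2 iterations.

----o-o---o

----o-o-oo-
----o-o---o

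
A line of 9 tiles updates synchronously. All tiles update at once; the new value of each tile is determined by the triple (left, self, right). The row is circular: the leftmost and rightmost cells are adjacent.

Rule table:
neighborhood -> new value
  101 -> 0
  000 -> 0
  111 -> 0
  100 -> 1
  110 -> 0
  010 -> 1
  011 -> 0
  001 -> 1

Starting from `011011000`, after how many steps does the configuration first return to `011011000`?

4

step 1: 100000100
step 2: 110001111
step 3: 001010000
step 4: 011011000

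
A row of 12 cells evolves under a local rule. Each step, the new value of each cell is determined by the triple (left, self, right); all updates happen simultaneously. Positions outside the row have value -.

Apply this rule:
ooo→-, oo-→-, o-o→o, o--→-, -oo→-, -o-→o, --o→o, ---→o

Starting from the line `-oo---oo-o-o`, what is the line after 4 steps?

---oo---o---

o---oo--oooo
o-oo---o----
oo---ooo-ooo
---oo---o---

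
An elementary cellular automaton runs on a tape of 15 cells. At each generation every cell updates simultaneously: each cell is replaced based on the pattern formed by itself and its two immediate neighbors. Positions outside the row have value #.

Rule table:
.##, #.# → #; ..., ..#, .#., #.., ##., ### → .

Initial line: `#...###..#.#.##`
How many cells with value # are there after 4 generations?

2

....#.....#.##.
...........##.#
...........#.##
............##.
count of #: 2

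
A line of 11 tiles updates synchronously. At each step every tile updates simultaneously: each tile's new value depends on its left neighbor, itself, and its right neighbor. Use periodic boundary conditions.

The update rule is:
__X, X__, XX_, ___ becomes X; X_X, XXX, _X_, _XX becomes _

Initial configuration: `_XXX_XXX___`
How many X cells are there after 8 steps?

6

X__X___XXXX
XXX_XXX____
__X___XXXXX
XX_XXX____X
_X___XXXXX_
X_XXX____XX
X___XXXXX__
_XXX____XXX
count of X: 6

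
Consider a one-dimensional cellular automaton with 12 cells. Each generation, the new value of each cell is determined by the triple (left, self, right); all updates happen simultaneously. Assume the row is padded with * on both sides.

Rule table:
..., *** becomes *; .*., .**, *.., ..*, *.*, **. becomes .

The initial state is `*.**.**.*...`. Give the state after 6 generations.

.........*..

generation 1: ..........*.
generation 2: .********...
generation 3: ..******..*.
generation 4: ...****.....
generation 5: .*..**..***.
generation 6: .........*..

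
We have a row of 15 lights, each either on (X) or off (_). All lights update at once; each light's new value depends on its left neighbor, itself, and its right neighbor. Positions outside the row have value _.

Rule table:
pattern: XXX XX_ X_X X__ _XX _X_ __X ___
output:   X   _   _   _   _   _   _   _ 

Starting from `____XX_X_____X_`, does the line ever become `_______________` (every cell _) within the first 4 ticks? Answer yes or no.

tick 1: _______________
all cells are _ at tick 1

yes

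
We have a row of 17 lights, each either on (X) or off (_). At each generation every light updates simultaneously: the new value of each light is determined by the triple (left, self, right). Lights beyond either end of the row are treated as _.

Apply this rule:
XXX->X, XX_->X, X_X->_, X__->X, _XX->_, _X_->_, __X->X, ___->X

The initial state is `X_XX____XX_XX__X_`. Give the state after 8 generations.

X_XXX_XXX_XXXX__X

generation 1: ___XXXXX_X__XXX_X
generation 2: XXX_XXXX__XX_XX__
generation 3: _XX__XXXXX_X__XXX
generation 4: X_XXX_XXXX__XX_XX
generation 5: ___XX__XXXXX_X__X
generation 6: XXX_XXX_XXXX__XX_
generation 7: _XX__XX__XXXXX_XX
generation 8: X_XXX_XXX_XXXX__X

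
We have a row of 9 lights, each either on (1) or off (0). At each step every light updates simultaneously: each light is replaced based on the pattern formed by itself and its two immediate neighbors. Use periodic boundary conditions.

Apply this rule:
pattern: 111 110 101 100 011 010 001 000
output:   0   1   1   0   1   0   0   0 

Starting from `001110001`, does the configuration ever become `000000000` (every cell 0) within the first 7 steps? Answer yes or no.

001010000
000100000
000000000
all cells are 0 at step 3

yes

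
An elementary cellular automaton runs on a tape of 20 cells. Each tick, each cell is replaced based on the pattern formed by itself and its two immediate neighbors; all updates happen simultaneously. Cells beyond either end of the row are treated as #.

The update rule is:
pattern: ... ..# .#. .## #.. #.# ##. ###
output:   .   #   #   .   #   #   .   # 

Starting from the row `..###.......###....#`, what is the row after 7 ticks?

.#########.#.#.#####

tick 1: ##.#.#.....#.#.#..#.
tick 2: #.#####...##########
tick 3: .#.###.#.#.#########
tick 4: ###.#.#####.########
tick 5: ##.###.###.#.#######
tick 6: #.#.#.#.#.###.######
tick 7: .#########.#.#.#####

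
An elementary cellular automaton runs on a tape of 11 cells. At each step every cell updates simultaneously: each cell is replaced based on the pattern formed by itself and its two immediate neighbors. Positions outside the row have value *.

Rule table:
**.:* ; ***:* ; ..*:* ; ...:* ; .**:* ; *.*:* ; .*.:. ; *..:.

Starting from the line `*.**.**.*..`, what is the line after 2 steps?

********..*
********.**

********.**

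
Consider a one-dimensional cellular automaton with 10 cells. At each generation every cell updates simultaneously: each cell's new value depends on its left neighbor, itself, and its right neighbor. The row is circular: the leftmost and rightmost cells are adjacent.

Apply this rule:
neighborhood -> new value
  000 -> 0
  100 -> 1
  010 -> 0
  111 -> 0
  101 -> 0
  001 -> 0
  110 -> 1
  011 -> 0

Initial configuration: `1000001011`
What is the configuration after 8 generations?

1100000000
0110000000
0011000000
0001100000
0000110000
0000011000
0000001100
0000000110

0000000110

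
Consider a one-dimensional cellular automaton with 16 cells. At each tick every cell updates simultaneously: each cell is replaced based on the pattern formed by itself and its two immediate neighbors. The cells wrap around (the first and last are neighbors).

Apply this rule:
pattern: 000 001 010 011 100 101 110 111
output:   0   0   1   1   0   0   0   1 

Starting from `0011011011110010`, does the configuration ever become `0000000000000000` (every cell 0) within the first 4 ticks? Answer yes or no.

no

0010010011100010
0010010011000010
0010010010000010
0010010010000010
tick 4 is 0010010010000010, still not uniform 0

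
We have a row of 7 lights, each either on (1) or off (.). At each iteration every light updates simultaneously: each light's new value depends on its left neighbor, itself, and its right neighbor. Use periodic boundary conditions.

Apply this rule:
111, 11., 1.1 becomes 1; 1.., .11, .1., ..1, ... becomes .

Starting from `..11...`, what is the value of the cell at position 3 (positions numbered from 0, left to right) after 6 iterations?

...1...
.......
.......  (fixed point — unchanged through iteration 6)
position 3 holds .

.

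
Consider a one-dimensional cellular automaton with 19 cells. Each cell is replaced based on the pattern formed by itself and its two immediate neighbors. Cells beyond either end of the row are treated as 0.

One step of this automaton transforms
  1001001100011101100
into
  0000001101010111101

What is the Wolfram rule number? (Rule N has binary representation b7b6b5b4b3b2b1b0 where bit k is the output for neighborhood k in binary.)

position 12: 111 → 0  (bit 7 = 0)
position 7: 110 → 1  (bit 6 = 1)
position 14: 101 → 1  (bit 5 = 1)
position 1: 100 → 0  (bit 4 = 0)
position 6: 011 → 1  (bit 3 = 1)
position 0: 010 → 0  (bit 2 = 0)
position 2: 001 → 0  (bit 1 = 0)
position 9: 000 → 1  (bit 0 = 1)
bits b7..b0 = 01101001 = 105

105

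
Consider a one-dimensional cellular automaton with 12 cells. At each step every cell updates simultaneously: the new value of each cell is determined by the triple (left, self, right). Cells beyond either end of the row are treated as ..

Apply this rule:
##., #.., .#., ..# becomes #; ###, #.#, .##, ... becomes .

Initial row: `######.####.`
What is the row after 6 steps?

step 1: .....#....##
step 2: ....###..#.#
step 3: ...#..####.#
step 4: ..####...#.#
step 5: .#...##.##.#
step 6: ###.#.#..#.#

###.#.#..#.#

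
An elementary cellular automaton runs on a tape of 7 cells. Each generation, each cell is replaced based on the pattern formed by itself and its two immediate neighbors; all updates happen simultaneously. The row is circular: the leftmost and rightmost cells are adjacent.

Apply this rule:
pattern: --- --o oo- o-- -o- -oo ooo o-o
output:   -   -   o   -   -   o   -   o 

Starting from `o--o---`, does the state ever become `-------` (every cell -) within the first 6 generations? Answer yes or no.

yes

-------
all cells are - at generation 1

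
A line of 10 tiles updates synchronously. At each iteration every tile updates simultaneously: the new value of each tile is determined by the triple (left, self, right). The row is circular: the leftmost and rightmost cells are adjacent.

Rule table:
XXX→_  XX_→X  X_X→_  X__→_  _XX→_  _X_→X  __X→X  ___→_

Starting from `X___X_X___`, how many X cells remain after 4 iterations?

X__XX_X__X
X_X_X_X_X_
X_X_X_X_X_  (fixed point — unchanged through iteration 4)
count of X: 5

5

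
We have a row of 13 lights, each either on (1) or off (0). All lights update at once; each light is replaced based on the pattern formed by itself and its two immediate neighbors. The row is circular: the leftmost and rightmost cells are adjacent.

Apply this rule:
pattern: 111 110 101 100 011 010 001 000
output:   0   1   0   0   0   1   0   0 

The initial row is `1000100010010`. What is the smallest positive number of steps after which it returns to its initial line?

1

step 1: 1000100010010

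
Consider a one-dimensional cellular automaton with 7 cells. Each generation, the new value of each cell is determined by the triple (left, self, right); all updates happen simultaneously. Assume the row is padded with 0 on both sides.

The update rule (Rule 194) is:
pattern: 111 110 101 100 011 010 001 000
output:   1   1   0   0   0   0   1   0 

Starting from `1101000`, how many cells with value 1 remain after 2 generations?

1

0100000
1000000
count of 1: 1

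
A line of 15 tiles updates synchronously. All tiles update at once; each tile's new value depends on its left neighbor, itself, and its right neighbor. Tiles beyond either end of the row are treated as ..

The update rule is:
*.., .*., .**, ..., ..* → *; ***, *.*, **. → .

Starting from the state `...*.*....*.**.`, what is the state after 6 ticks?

*..............

****.******.*.*
*....*......*.*
*************.*
*.............*
***************
*..............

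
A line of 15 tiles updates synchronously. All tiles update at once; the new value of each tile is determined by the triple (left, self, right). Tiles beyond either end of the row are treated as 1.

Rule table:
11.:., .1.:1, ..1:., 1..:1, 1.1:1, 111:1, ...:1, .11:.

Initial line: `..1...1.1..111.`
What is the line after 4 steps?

1.111.1111..1.1
.1.1.1.11.1.11.
1111111..111..1
111111.1..1.1..

111111.1..1.1..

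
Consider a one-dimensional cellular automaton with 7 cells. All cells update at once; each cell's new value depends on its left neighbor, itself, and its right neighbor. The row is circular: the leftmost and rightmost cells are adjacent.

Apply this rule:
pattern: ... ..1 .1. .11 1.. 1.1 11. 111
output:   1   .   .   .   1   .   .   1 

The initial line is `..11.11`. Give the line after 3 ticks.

tick 1: 1......
tick 2: .11111.
tick 3: ..111.1

..111.1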